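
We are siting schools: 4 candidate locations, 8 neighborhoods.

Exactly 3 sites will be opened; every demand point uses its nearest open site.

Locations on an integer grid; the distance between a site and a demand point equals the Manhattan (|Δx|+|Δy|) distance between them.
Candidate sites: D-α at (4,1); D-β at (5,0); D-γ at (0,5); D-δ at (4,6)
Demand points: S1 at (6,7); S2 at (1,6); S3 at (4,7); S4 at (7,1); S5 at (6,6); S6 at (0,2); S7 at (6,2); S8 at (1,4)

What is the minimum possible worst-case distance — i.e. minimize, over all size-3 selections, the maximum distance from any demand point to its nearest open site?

3

Open {D-α, D-γ, D-δ}.
  Farthest demand point is S1 at distance 3 (to D-δ); all others are ≤ 3.
With {D-β, D-γ, D-δ} the worst case is 3.
With {D-α, D-β, D-δ} the worst case is 5.
No size-3 selection achieves below 3.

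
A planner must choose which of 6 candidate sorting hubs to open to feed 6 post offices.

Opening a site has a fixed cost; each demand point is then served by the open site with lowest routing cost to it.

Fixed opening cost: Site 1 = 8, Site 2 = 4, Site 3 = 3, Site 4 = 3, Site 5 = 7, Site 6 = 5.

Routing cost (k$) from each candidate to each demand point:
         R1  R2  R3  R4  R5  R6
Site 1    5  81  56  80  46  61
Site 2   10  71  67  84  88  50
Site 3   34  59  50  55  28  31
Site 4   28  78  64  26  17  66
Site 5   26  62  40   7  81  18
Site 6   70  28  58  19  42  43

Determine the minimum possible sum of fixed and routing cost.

Open {Site 1, Site 4, Site 5, Site 6}: assign each demand point to its cheapest open site.
  R1→Site 1 5, R2→Site 6 28, R3→Site 5 40, R4→Site 5 7, R5→Site 4 17, R6→Site 5 18
  routing cost 115, fixed 23 → total 138.
Compare {Site 2, Site 4, Site 5, Site 6}: routing cost 120 + fixed 19 = 139.
Compare {Site 1, Site 3, Site 4, Site 5, Site 6}: routing cost 115 + fixed 26 = 141.
Compare {Site 1, Site 2, Site 4, Site 5, Site 6}: routing cost 115 + fixed 27 = 142.
All other subsets cost ≥ 139. Minimum total cost: 138.

138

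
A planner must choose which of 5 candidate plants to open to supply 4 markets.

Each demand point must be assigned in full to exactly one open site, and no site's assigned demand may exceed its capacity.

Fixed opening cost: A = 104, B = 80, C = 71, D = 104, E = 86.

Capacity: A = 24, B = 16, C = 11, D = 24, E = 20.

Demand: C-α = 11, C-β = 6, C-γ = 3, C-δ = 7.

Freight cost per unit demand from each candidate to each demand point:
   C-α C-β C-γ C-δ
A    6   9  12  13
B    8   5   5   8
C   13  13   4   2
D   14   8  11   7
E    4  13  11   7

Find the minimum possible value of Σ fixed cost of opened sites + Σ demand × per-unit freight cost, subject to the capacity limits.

304

Open {B, E}; cheapest assignment that respects the capacities:
  B (cap 16, load 9): C-β, C-γ — cost 6×5 + 3×5 = 45
  E (cap 20, load 18): C-α, C-δ — cost 11×4 + 7×7 = 93
  Shipping 138, fixed 166 → total 304.
  Any other capacity-feasible assignment to {B, E} ships for at least 138.
Compare {C, E}: its best feasible assignment gives total 305.
Compare {A, C}: its best feasible assignment gives total 321.
Every other set of open sites that can feasibly serve all demand totals ≥ 305 even under its best assignment. Minimum: 304.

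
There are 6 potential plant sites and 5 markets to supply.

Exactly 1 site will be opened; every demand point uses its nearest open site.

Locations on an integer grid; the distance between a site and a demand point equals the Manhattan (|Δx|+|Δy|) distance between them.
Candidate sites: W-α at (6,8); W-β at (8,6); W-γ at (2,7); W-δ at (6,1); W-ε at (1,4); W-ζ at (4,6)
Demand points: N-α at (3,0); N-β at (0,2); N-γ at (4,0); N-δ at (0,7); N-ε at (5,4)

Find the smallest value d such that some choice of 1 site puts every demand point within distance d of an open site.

Open {W-ε}.
  Farthest demand point is N-γ at distance 7 (to W-ε); all others are ≤ 7.
With {W-ζ} the worst case is 8.
With {W-γ} the worst case is 9.
No size-1 selection achieves below 7.

7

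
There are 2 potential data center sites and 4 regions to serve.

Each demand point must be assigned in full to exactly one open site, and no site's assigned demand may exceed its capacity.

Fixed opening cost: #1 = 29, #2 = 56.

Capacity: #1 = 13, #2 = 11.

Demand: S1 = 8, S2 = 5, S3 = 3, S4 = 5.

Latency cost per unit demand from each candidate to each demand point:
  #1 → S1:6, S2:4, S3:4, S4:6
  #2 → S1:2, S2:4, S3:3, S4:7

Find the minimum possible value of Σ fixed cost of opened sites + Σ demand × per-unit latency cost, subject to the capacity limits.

Open {#1, #2}; cheapest assignment that respects the capacities:
  #1 (cap 13, load 10): S2, S4 — cost 5×4 + 5×6 = 50
  #2 (cap 11, load 11): S1, S3 — cost 8×2 + 3×3 = 25
  Shipping 75, fixed 85 → total 160.
  Any other capacity-feasible assignment to {#1, #2} ships for at least 75.
Total demand is 21 and no other set of sites has combined capacity ≥ 21, so {#1, #2} is the only feasible choice of open sites. Minimum: 160.

160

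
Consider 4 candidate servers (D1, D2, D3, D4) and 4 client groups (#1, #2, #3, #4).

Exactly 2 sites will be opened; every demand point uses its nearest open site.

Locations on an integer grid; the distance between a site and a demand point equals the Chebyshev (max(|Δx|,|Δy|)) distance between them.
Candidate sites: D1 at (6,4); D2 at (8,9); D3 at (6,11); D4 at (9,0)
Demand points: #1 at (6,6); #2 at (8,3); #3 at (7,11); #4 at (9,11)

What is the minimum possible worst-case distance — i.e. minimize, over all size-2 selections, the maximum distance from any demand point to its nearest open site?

2

Open {D1, D2}.
  Farthest demand point is #1 at distance 2 (to D1); all others are ≤ 2.
With {D1, D3} the worst case is 3.
With {D2, D4} the worst case is 3.
No size-2 selection achieves below 2.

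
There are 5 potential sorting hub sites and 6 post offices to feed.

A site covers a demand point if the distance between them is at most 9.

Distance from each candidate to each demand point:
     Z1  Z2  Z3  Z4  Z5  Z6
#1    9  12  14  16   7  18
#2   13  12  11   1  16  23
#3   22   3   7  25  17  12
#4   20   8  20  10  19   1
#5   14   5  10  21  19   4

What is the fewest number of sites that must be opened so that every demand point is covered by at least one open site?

Coverage sets (demand points within 9 of each site):
  #1: {Z1, Z5}
  #2: {Z4}
  #3: {Z2, Z3}
  #4: {Z2, Z6}
  #5: {Z2, Z6}
No 3 sites suffice: every size-3 union leaves at least one demand point uncovered.
But {#1, #2, #3, #4} covers everything, so the minimum is 4.

4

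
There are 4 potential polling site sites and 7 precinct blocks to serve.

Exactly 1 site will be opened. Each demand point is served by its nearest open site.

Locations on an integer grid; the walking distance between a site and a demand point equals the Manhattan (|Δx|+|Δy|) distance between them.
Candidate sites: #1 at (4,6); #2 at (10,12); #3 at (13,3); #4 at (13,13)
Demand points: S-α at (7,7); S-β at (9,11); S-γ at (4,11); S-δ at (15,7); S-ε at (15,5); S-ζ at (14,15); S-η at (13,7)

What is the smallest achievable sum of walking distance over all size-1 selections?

Open {#2}.
  S-α→#2 8, S-β→#2 2, S-γ→#2 7, S-δ→#2 10, S-ε→#2 12, S-ζ→#2 7, S-η→#2 8  ⇒ total 54.
Compare {#4}: total 56.
Compare {#3}: total 66.
No size-1 selection does better; minimum is 54.

54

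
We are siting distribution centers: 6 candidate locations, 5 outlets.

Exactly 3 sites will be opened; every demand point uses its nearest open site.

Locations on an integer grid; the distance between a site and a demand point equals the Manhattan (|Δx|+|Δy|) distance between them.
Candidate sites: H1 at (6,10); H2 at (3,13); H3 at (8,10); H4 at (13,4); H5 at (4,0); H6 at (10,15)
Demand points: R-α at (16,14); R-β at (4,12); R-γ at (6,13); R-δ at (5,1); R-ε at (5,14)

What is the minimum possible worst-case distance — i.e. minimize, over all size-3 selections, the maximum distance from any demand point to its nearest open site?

Open {H1, H5, H6}.
  Farthest demand point is R-α at distance 7 (to H6); all others are ≤ 7.
With {H2, H5, H6} the worst case is 7.
With {H3, H5, H6} the worst case is 7.
No size-3 selection achieves below 7.

7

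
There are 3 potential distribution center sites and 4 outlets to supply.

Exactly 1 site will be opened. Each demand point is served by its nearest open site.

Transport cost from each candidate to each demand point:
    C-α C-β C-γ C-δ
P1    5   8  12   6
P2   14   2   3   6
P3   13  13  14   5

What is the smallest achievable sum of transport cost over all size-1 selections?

25

Open {P2}.
  C-α→P2 14, C-β→P2 2, C-γ→P2 3, C-δ→P2 6  ⇒ total 25.
Compare {P1}: total 31.
Compare {P3}: total 45.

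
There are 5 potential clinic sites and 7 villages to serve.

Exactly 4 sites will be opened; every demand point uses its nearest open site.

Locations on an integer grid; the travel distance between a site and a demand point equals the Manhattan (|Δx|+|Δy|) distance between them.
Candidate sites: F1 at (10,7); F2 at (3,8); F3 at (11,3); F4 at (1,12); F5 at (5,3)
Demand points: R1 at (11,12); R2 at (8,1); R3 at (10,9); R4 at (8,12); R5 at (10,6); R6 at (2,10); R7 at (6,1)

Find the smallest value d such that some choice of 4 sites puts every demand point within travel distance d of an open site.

7

Open {F1, F2, F3, F4}.
  Farthest demand point is R4 at travel distance 7 (to F1); all others are ≤ 7.
With {F1, F2, F3, F5} the worst case is 7.
With {F1, F2, F4, F5} the worst case is 7.
No size-4 selection achieves below 7.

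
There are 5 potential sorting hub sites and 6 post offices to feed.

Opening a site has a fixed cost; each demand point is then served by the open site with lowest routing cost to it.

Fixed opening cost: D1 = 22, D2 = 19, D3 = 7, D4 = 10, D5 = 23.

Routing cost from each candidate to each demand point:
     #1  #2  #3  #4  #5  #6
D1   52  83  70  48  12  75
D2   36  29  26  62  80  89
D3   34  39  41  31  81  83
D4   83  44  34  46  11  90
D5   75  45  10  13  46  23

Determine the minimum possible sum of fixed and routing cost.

170

Open {D3, D4, D5}: assign each demand point to its cheapest open site.
  #1→D3 34, #2→D3 39, #3→D5 10, #4→D5 13, #5→D4 11, #6→D5 23
  routing cost 130, fixed 40 → total 170.
Compare {D2, D4, D5}: routing cost 122 + fixed 52 = 174.
Compare {D2, D3, D4, D5}: routing cost 120 + fixed 59 = 179.
Compare {D1, D3, D5}: routing cost 131 + fixed 52 = 183.
All other subsets cost ≥ 174. Minimum total cost: 170.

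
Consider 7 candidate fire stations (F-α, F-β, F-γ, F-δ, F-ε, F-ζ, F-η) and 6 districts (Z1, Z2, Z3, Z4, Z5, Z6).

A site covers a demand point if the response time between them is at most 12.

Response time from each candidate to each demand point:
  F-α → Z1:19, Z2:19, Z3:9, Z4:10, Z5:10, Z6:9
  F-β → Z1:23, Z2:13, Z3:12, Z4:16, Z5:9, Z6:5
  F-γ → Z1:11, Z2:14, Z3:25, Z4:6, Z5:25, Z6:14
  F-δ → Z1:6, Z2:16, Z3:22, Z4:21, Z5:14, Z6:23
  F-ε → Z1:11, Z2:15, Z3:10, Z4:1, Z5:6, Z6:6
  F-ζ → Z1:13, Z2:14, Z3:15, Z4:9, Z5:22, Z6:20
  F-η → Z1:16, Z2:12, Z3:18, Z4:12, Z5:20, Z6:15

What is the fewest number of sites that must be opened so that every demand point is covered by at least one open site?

2

Coverage sets (demand points within 12 of each site):
  F-α: {Z3, Z4, Z5, Z6}
  F-β: {Z3, Z5, Z6}
  F-γ: {Z1, Z4}
  F-δ: {Z1}
  F-ε: {Z1, Z3, Z4, Z5, Z6}
  F-ζ: {Z4}
  F-η: {Z2, Z4}
No single site covers all 6 demand points.
But {F-ε, F-η} covers everything, so the minimum is 2.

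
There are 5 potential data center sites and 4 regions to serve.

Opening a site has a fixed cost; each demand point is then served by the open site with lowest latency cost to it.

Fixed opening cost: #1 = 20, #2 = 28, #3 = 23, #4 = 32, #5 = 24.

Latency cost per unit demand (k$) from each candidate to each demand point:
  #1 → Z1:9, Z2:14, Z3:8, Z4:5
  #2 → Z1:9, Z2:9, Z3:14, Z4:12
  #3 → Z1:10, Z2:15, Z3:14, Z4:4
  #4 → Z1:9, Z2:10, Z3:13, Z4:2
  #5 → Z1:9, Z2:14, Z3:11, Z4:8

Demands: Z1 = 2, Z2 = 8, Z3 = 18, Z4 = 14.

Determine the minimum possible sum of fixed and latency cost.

322

Open {#1, #4}: assign each demand point to its cheapest open site.
  Z1→#1 2×9=18, Z2→#4 8×10=80, Z3→#1 18×8=144, Z4→#4 14×2=28
  latency cost 270, fixed 52 → total 322.
Compare {#1, #2, #4}: latency cost 262 + fixed 80 = 342.
Compare {#1, #3, #4}: latency cost 270 + fixed 75 = 345.
Compare {#1, #4, #5}: latency cost 270 + fixed 76 = 346.
All other subsets cost ≥ 342. Minimum total cost: 322.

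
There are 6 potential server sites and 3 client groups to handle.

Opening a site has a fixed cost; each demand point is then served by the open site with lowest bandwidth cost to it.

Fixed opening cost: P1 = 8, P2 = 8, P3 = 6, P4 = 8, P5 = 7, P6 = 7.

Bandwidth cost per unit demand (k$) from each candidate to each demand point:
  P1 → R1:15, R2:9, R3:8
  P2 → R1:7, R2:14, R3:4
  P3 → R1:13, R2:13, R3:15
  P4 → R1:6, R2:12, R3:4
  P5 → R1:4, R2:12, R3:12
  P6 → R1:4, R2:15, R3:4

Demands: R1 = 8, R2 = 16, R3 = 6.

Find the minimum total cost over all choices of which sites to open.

215

Open {P1, P6}: assign each demand point to its cheapest open site.
  R1→P6 8×4=32, R2→P1 16×9=144, R3→P6 6×4=24
  bandwidth cost 200, fixed 15 → total 215.
Compare {P1, P3, P6}: bandwidth cost 200 + fixed 21 = 221.
Compare {P1, P5, P6}: bandwidth cost 200 + fixed 22 = 222.
Compare {P1, P2, P5}: bandwidth cost 200 + fixed 23 = 223.
All other subsets cost ≥ 221. Minimum total cost: 215.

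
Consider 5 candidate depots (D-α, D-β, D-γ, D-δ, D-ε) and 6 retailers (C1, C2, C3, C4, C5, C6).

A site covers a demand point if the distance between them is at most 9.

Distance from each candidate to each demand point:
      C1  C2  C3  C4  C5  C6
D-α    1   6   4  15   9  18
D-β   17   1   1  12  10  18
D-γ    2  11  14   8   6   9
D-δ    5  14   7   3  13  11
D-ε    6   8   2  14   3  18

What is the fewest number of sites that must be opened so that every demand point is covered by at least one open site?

2

Coverage sets (demand points within 9 of each site):
  D-α: {C1, C2, C3, C5}
  D-β: {C2, C3}
  D-γ: {C1, C4, C5, C6}
  D-δ: {C1, C3, C4}
  D-ε: {C1, C2, C3, C5}
No single site covers all 6 demand points.
But {D-α, D-γ} covers everything, so the minimum is 2.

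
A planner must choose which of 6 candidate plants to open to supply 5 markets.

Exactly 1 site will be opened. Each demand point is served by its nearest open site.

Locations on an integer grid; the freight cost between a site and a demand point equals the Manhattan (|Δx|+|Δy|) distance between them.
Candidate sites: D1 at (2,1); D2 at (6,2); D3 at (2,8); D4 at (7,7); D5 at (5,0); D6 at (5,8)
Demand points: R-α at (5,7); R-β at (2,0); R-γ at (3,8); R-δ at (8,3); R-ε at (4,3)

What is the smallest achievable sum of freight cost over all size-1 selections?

Open {D2}.
  R-α→D2 6, R-β→D2 6, R-γ→D2 9, R-δ→D2 3, R-ε→D2 3  ⇒ total 27.
Compare {D6}: total 28.
Compare {D1}: total 30.
No size-1 selection does better; minimum is 27.

27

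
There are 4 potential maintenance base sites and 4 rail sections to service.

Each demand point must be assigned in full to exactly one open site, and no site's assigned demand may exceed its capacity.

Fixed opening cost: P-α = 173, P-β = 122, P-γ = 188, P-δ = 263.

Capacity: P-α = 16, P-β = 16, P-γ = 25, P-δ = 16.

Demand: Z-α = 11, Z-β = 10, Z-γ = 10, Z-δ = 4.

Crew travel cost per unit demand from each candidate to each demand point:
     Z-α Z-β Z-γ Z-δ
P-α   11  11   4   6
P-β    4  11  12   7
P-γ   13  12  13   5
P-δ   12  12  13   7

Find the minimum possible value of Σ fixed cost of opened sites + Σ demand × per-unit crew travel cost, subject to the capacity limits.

Open {P-β, P-γ}; cheapest assignment that respects the capacities:
  P-β (cap 16, load 11): Z-α — cost 11×4 = 44
  P-γ (cap 25, load 24): Z-β, Z-γ, Z-δ — cost 10×12 + 10×13 + 4×5 = 270
  Shipping 314, fixed 310 → total 624.
  Any other capacity-feasible assignment to {P-β, P-γ} ships for at least 314.
Compare {P-α, P-γ}: its best feasible assignment gives total 684.
Compare {P-α, P-β, P-γ}: its best feasible assignment gives total 707.
Every other set of open sites that can feasibly serve all demand totals ≥ 684 even under its best assignment. Minimum: 624.

624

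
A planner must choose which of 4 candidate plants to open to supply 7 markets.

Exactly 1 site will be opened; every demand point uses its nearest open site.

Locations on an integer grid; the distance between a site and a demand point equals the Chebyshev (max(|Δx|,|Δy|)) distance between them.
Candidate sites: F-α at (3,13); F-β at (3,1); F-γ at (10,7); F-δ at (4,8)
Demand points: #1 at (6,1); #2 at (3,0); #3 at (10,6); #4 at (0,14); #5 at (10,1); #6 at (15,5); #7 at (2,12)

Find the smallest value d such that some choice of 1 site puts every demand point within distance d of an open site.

Open {F-γ}.
  Farthest demand point is #4 at distance 10 (to F-γ); all others are ≤ 10.
With {F-δ} the worst case is 11.
With {F-α} the worst case is 13.
No size-1 selection achieves below 10.

10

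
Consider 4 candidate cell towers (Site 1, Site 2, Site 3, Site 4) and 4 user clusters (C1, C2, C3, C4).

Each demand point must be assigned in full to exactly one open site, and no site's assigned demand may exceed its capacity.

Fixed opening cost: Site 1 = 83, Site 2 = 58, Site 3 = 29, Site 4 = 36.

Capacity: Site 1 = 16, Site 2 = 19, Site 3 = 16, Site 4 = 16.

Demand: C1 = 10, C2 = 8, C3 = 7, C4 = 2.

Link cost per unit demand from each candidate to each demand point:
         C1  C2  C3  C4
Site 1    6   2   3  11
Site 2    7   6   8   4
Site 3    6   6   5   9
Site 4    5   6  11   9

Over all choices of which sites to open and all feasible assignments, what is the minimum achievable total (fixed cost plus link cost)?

216

Open {Site 3, Site 4}; cheapest assignment that respects the capacities:
  Site 3 (cap 16, load 15): C2, C3 — cost 8×6 + 7×5 = 83
  Site 4 (cap 16, load 12): C1, C4 — cost 10×5 + 2×9 = 68
  Shipping 151, fixed 65 → total 216.
  Any other capacity-feasible assignment to {Site 3, Site 4} ships for at least 151.
Compare {Site 1, Site 4}: its best feasible assignment gives total 224.
Compare {Site 1, Site 3}: its best feasible assignment gives total 227.
Every other set of open sites that can feasibly serve all demand totals ≥ 224 even under its best assignment. Minimum: 216.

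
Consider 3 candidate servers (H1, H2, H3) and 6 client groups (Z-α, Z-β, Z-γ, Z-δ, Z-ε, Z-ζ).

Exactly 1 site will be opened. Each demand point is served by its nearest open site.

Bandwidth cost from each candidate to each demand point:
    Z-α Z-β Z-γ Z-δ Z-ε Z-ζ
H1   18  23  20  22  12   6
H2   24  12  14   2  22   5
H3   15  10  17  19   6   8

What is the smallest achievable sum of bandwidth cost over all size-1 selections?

75

Open {H3}.
  Z-α→H3 15, Z-β→H3 10, Z-γ→H3 17, Z-δ→H3 19, Z-ε→H3 6, Z-ζ→H3 8  ⇒ total 75.
Compare {H2}: total 79.
Compare {H1}: total 101.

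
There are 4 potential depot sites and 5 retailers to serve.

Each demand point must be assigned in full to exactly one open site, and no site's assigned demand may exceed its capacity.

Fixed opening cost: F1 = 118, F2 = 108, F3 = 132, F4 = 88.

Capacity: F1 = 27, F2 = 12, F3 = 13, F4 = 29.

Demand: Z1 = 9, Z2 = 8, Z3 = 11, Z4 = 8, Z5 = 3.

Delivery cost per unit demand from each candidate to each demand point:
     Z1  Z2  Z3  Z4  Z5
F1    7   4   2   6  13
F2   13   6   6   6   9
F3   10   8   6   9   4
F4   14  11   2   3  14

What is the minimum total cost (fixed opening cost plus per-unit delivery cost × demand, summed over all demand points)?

386

Open {F1, F4}; cheapest assignment that respects the capacities:
  F1 (cap 27, load 20): Z1, Z2, Z5 — cost 9×7 + 8×4 + 3×13 = 134
  F4 (cap 29, load 19): Z3, Z4 — cost 11×2 + 8×3 = 46
  Shipping 180, fixed 206 → total 386.
  Any other capacity-feasible assignment to {F1, F4} ships for at least 180.
Compare {F2, F4}: its best feasible assignment gives total 443.
Compare {F1, F3}: its best feasible assignment gives total 454.
Every other set of open sites that can feasibly serve all demand totals ≥ 443 even under its best assignment. Minimum: 386.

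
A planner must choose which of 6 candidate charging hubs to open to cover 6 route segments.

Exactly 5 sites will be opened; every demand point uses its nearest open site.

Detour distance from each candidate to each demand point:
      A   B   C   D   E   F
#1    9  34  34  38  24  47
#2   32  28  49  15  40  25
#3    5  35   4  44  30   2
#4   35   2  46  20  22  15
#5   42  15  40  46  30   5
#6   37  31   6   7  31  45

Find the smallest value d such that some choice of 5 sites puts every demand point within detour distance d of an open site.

Open {#1, #2, #3, #4, #5}.
  Farthest demand point is E at detour distance 22 (to #4); all others are ≤ 22.
With {#1, #2, #3, #4, #6} the worst case is 22.
With {#1, #2, #4, #5, #6} the worst case is 22.
No size-5 selection achieves below 22.

22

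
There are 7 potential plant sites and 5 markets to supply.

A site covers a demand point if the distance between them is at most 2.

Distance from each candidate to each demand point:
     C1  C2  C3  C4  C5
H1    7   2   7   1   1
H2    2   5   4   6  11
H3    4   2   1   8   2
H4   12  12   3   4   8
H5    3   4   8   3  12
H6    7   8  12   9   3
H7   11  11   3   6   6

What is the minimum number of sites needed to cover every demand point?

Coverage sets (demand points within 2 of each site):
  H1: {C2, C4, C5}
  H2: {C1}
  H3: {C2, C3, C5}
  H4: {}
  H5: {}
  H6: {}
  H7: {}
No 2 sites suffice: every size-2 union leaves at least one demand point uncovered.
But {H1, H2, H3} covers everything, so the minimum is 3.

3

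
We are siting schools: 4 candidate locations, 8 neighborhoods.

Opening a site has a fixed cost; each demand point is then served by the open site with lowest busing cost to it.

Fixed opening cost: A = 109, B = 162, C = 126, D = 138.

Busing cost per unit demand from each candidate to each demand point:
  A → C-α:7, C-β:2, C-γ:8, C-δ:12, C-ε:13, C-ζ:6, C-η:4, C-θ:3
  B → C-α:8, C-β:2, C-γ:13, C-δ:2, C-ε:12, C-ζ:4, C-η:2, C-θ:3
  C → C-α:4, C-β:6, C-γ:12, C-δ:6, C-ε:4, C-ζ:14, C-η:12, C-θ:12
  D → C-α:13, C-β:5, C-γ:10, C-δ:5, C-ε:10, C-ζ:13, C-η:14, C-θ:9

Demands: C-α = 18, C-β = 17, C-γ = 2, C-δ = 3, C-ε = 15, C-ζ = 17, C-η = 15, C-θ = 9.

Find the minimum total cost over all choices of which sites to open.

Open {B, C}: assign each demand point to its cheapest open site.
  C-α→C 18×4=72, C-β→B 17×2=34, C-γ→C 2×12=24, C-δ→B 3×2=6, C-ε→C 15×4=60, C-ζ→B 17×4=68, C-η→B 15×2=30, C-θ→B 9×3=27
  busing cost 321, fixed 288 → total 609.
Compare {A, C}: busing cost 389 + fixed 235 = 624.
Compare {B}: busing cost 515 + fixed 162 = 677.
Compare {A}: busing cost 596 + fixed 109 = 705.
All other subsets cost ≥ 624. Minimum total cost: 609.

609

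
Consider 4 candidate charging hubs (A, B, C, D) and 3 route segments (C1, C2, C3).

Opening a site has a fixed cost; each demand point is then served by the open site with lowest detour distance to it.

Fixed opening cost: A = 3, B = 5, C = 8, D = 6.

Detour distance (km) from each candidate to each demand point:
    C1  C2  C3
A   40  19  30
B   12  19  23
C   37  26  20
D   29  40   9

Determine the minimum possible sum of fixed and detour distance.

Open {B, D}: assign each demand point to its cheapest open site.
  C1→B 12, C2→B 19, C3→D 9
  detour distance 40, fixed 11 → total 51.
Compare {A, B, D}: detour distance 40 + fixed 14 = 54.
Compare {B}: detour distance 54 + fixed 5 = 59.
Compare {B, C, D}: detour distance 40 + fixed 19 = 59.
All other subsets cost ≥ 54. Minimum total cost: 51.

51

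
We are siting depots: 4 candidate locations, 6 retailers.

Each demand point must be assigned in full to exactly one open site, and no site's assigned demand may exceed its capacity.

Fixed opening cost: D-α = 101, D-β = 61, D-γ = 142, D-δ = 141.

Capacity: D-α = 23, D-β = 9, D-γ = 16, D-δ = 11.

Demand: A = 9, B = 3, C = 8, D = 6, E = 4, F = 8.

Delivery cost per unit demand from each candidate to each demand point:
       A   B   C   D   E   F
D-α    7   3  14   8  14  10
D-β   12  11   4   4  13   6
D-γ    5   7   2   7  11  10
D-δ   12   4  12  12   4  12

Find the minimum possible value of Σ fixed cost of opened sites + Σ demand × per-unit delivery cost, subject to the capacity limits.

Open {D-α, D-γ}; cheapest assignment that respects the capacities:
  D-α (cap 23, load 23): A, D, F — cost 9×7 + 6×8 + 8×10 = 191
  D-γ (cap 16, load 15): B, C, E — cost 3×7 + 8×2 + 4×11 = 81
  Shipping 272, fixed 243 → total 515.
  Any other capacity-feasible assignment to {D-α, D-γ} ships for at least 272.
Compare {D-α, D-β, D-γ}: its best feasible assignment gives total 532.
Compare {D-α, D-β, D-δ}: its best feasible assignment gives total 554.
Every other set of open sites that can feasibly serve all demand totals ≥ 532 even under its best assignment. Minimum: 515.

515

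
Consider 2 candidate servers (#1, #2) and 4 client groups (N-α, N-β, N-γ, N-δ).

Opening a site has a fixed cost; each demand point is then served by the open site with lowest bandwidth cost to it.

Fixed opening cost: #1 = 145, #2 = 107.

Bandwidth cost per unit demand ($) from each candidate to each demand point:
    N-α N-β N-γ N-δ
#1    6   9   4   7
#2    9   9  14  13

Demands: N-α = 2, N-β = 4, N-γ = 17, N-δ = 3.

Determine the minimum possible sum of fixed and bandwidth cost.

Open {#1}: assign each demand point to its cheapest open site.
  N-α→#1 2×6=12, N-β→#1 4×9=36, N-γ→#1 17×4=68, N-δ→#1 3×7=21
  bandwidth cost 137, fixed 145 → total 282.
Compare {#1, #2}: bandwidth cost 137 + fixed 252 = 389.
Compare {#2}: bandwidth cost 331 + fixed 107 = 438.

282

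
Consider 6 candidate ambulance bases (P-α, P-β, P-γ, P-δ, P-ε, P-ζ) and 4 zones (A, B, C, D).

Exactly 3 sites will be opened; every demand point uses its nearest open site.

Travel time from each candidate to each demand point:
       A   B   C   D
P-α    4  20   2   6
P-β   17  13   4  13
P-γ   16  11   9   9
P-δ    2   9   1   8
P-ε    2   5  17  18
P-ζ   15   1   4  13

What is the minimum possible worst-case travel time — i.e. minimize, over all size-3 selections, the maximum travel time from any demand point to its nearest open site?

Open {P-α, P-β, P-ε}.
  Farthest demand point is D at travel time 6 (to P-α); all others are ≤ 6.
With {P-α, P-β, P-ζ} the worst case is 6.
With {P-α, P-γ, P-ε} the worst case is 6.
No size-3 selection achieves below 6.

6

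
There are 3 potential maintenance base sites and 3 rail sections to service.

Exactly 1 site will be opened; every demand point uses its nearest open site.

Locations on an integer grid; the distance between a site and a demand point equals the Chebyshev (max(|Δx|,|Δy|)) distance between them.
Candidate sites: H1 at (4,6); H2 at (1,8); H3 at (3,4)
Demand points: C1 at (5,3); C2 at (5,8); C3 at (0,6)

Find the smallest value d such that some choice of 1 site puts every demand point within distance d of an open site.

4

Open {H1}.
  Farthest demand point is C3 at distance 4 (to H1); all others are ≤ 4.
With {H3} the worst case is 4.
With {H2} the worst case is 5.
No size-1 selection achieves below 4.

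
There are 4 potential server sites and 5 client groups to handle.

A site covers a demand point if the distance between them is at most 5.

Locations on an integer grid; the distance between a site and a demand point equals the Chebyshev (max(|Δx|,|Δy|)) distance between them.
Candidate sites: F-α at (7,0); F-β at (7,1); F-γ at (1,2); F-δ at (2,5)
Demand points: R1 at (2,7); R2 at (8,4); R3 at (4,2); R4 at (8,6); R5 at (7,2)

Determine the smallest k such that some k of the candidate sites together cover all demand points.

2

Coverage sets (demand points within 5 of each site):
  F-α: {R2, R3, R5}
  F-β: {R2, R3, R4, R5}
  F-γ: {R1, R3}
  F-δ: {R1, R3, R5}
No single site covers all 5 demand points.
But {F-β, F-γ} covers everything, so the minimum is 2.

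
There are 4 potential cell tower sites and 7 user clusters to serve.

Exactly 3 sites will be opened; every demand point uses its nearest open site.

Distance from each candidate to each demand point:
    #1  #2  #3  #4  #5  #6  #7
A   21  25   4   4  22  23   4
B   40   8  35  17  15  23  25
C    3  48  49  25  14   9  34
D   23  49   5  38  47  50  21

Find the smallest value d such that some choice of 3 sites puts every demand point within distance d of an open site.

Open {A, B, C}.
  Farthest demand point is #5 at distance 14 (to C); all others are ≤ 14.
With {B, C, D} the worst case is 21.
With {A, B, D} the worst case is 23.
No size-3 selection achieves below 14.

14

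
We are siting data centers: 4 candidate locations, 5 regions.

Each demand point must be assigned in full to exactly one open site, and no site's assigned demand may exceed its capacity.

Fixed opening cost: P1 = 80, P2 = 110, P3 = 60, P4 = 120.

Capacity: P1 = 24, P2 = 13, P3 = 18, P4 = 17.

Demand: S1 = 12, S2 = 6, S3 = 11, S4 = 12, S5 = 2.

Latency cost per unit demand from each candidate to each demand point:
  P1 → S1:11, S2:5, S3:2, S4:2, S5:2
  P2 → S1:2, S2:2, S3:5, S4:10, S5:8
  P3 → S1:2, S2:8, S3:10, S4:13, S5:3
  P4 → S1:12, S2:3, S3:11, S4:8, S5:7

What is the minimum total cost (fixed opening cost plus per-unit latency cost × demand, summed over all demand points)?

Open {P1, P2, P3}; cheapest assignment that respects the capacities:
  P1 (cap 24, load 23): S3, S4 — cost 11×2 + 12×2 = 46
  P2 (cap 13, load 6): S2 — cost 6×2 = 12
  P3 (cap 18, load 14): S1, S5 — cost 12×2 + 2×3 = 30
  Shipping 88, fixed 250 → total 338.
  Any other capacity-feasible assignment to {P1, P2, P3} ships for at least 88.
Compare {P1, P3, P4}: its best feasible assignment gives total 354.
Compare {P1, P2, P4}: its best feasible assignment gives total 412.
Every other set of open sites that can feasibly serve all demand totals ≥ 354 even under its best assignment. Minimum: 338.

338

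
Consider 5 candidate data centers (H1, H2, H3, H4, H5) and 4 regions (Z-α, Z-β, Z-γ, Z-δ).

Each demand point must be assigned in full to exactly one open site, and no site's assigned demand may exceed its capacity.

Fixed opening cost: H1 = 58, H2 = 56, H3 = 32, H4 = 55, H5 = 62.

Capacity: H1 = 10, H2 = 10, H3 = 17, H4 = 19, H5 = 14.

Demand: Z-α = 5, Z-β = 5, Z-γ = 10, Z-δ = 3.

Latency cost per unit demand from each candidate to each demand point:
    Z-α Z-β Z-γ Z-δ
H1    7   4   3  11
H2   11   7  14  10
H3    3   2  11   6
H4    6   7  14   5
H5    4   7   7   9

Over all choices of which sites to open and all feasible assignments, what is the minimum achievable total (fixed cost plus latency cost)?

163

Open {H1, H3}; cheapest assignment that respects the capacities:
  H1 (cap 10, load 10): Z-γ — cost 10×3 = 30
  H3 (cap 17, load 13): Z-α, Z-β, Z-δ — cost 5×3 + 5×2 + 3×6 = 43
  Shipping 73, fixed 90 → total 163.
  Any other capacity-feasible assignment to {H1, H3} ships for at least 73.
Compare {H3, H5}: its best feasible assignment gives total 207.
Compare {H1, H3, H4}: its best feasible assignment gives total 215.
Every other set of open sites that can feasibly serve all demand totals ≥ 207 even under its best assignment. Minimum: 163.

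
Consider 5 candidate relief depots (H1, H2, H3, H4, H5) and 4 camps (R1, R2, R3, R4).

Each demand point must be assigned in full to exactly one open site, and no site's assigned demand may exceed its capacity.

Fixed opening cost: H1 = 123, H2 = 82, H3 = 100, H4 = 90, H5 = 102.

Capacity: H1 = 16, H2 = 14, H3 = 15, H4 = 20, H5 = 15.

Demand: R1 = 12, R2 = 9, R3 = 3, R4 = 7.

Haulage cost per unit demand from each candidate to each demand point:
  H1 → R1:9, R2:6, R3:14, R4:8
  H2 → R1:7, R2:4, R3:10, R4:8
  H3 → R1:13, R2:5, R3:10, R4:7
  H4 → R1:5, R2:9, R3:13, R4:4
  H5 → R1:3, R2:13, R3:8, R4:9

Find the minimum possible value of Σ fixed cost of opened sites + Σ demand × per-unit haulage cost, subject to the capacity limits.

Open {H2, H4}; cheapest assignment that respects the capacities:
  H2 (cap 14, load 12): R2, R3 — cost 9×4 + 3×10 = 66
  H4 (cap 20, load 19): R1, R4 — cost 12×5 + 7×4 = 88
  Shipping 154, fixed 172 → total 326.
  Any other capacity-feasible assignment to {H2, H4} ships for at least 154.
Compare {H3, H4}: its best feasible assignment gives total 353.
Compare {H4, H5}: its best feasible assignment gives total 361.
Every other set of open sites that can feasibly serve all demand totals ≥ 353 even under its best assignment. Minimum: 326.

326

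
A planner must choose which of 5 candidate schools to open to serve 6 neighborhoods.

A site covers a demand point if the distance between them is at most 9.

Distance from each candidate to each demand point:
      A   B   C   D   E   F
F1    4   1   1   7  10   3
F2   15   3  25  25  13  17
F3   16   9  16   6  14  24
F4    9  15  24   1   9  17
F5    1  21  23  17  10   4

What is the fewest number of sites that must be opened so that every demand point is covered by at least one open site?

2

Coverage sets (demand points within 9 of each site):
  F1: {A, B, C, D, F}
  F2: {B}
  F3: {B, D}
  F4: {A, D, E}
  F5: {A, F}
No single site covers all 6 demand points.
But {F1, F4} covers everything, so the minimum is 2.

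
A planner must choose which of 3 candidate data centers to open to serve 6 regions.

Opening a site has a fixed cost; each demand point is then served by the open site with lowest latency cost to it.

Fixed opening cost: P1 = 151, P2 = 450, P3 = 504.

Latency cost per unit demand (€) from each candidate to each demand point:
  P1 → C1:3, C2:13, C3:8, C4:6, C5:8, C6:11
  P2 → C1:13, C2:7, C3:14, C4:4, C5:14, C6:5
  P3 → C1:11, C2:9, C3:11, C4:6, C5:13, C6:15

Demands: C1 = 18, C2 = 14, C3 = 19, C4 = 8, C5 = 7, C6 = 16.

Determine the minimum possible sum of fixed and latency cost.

Open {P1}: assign each demand point to its cheapest open site.
  C1→P1 18×3=54, C2→P1 14×13=182, C3→P1 19×8=152, C4→P1 8×6=48, C5→P1 7×8=56, C6→P1 16×11=176
  latency cost 668, fixed 151 → total 819.
Compare {P1, P2}: latency cost 472 + fixed 601 = 1073.
Compare {P2}: latency cost 808 + fixed 450 = 1258.
Compare {P1, P3}: latency cost 612 + fixed 655 = 1267.
All other subsets cost ≥ 1073. Minimum total cost: 819.

819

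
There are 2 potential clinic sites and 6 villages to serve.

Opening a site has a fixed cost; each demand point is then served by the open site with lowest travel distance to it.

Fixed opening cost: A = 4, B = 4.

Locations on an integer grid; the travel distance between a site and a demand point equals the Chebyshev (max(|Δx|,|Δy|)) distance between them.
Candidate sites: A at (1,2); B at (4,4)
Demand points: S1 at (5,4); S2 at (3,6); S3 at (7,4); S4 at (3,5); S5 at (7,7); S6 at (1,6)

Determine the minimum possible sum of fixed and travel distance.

Open {B}: assign each demand point to its cheapest open site.
  S1→B 1, S2→B 2, S3→B 3, S4→B 1, S5→B 3, S6→B 3
  travel distance 13, fixed 4 → total 17.
Compare {A, B}: travel distance 13 + fixed 8 = 21.
Compare {A}: travel distance 27 + fixed 4 = 31.

17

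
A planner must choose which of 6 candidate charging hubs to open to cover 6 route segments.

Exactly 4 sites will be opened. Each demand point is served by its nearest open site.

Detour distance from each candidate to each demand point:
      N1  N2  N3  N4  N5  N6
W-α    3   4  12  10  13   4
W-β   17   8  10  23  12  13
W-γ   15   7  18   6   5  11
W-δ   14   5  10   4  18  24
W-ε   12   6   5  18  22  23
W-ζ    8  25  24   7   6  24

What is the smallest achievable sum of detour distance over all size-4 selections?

25

Open {W-α, W-γ, W-δ, W-ε}.
  N1→W-α 3, N2→W-α 4, N3→W-ε 5, N4→W-δ 4, N5→W-γ 5, N6→W-α 4  ⇒ total 25.
Compare {W-α, W-δ, W-ε, W-ζ}: total 26.
Compare {W-α, W-β, W-γ, W-ε}: total 27.
No size-4 selection does better; minimum is 25.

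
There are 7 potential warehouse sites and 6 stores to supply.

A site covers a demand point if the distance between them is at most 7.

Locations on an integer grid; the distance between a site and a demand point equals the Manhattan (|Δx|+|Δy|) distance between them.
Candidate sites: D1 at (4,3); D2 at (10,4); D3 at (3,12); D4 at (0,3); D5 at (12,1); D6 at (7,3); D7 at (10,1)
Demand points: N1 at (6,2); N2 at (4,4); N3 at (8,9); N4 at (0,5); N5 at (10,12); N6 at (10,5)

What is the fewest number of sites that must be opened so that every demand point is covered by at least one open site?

3

Coverage sets (demand points within 7 of each site):
  D1: {N1, N2, N4}
  D2: {N1, N2, N3, N6}
  D3: {N5}
  D4: {N1, N2, N4}
  D5: {N1, N6}
  D6: {N1, N2, N3, N6}
  D7: {N1, N6}
No 2 sites suffice: every size-2 union leaves at least one demand point uncovered.
But {D1, D2, D3} covers everything, so the minimum is 3.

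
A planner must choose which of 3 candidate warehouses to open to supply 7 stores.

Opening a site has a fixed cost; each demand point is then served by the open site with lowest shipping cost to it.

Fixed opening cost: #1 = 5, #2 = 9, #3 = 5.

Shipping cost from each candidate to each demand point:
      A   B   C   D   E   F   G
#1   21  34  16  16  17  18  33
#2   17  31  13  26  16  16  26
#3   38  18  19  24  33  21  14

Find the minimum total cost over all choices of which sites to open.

Open {#1, #2, #3}: assign each demand point to its cheapest open site.
  A→#2 17, B→#3 18, C→#2 13, D→#1 16, E→#2 16, F→#2 16, G→#3 14
  shipping cost 110, fixed 19 → total 129.
Compare {#1, #3}: shipping cost 120 + fixed 10 = 130.
Compare {#2, #3}: shipping cost 118 + fixed 14 = 132.
Compare {#1, #2}: shipping cost 135 + fixed 14 = 149.
All other subsets cost ≥ 130. Minimum total cost: 129.

129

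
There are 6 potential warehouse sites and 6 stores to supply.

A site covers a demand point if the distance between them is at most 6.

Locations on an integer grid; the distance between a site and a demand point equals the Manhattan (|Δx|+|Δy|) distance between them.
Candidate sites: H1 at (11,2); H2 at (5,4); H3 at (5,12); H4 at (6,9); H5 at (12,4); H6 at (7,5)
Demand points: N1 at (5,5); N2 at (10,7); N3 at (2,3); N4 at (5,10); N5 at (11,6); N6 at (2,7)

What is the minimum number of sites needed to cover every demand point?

2

Coverage sets (demand points within 6 of each site):
  H1: {N2, N5}
  H2: {N1, N3, N4, N6}
  H3: {N4}
  H4: {N1, N2, N4, N6}
  H5: {N2, N5}
  H6: {N1, N2, N5}
No single site covers all 6 demand points.
But {H1, H2} covers everything, so the minimum is 2.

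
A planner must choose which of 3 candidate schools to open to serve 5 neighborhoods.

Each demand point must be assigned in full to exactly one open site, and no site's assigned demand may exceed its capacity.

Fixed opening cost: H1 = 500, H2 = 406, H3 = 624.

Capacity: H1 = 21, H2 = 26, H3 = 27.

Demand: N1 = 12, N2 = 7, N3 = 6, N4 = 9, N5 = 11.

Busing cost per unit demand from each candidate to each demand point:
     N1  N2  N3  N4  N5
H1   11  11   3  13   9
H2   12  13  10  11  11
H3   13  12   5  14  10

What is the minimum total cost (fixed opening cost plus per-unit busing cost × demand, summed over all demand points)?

1395

Open {H1, H2}; cheapest assignment that respects the capacities:
  H1 (cap 21, load 19): N1, N2 — cost 12×11 + 7×11 = 209
  H2 (cap 26, load 26): N3, N4, N5 — cost 6×10 + 9×11 + 11×11 = 280
  Shipping 489, fixed 906 → total 1395.
  Any other capacity-feasible assignment to {H1, H2} ships for at least 489.
Compare {H2, H3}: its best feasible assignment gives total 1497.
Compare {H1, H3}: its best feasible assignment gives total 1594.
Every other set of open sites that can feasibly serve all demand totals ≥ 1497 even under its best assignment. Minimum: 1395.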